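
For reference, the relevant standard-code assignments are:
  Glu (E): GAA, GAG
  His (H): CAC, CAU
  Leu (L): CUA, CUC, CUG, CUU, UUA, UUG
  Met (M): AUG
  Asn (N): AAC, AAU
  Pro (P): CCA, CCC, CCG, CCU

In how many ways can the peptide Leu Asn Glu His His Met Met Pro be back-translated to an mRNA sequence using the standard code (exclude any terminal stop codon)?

Leu: 6 codons.
Asn: 2 codons.
Glu: 2 codons.
His: 2 codons.
His: 2 codons.
Met: 1 codon.
Met: 1 codon.
Pro: 4 codons.
6 × 2 × 2 × 2 × 2 × 1 × 1 × 4 = 384.

384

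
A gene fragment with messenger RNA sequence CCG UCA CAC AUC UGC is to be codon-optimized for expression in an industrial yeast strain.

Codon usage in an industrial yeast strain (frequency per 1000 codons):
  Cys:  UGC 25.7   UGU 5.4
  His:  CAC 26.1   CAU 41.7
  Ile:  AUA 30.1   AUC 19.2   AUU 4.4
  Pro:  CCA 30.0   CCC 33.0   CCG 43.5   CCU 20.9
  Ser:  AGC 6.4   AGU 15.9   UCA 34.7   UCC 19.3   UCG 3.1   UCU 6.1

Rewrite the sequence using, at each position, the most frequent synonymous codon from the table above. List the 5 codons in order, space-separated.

CCG UCA CAU AUA UGC

Codon 1 (Pro): best is CCG at 43.5.
Codon 2 (Ser): best is UCA at 34.7.
Codon 3 (His): best is CAU at 41.7.
Codon 4 (Ile): best is AUA at 30.1.
Codon 5 (Cys): best is UGC at 25.7.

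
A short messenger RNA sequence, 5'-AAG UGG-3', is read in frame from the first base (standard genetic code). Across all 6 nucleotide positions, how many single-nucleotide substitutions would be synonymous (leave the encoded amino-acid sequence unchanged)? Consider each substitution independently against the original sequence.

Codon 1 (AAG, Lys): 1 synonymous substitution.
Codon 2 (UGG, Trp): 0 synonymous substitutions.
Total: 1 + 0 = 1.

1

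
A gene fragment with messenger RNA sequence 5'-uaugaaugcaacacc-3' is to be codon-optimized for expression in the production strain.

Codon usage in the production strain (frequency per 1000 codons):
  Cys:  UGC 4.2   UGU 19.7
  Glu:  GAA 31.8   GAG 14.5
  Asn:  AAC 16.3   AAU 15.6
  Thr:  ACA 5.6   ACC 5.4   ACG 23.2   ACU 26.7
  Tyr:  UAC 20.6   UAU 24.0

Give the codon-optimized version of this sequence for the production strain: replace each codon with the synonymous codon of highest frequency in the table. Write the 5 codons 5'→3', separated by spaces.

Codon 1 (Tyr): best is UAU at 24.0.
Codon 2 (Glu): best is GAA at 31.8.
Codon 3 (Cys): best is UGU at 19.7.
Codon 4 (Asn): best is AAC at 16.3.
Codon 5 (Thr): best is ACU at 26.7.

UAU GAA UGU AAC ACU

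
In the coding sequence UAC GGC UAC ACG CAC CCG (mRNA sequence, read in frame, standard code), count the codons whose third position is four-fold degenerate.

3

Codon 1 UAC (Tyr): third position 2-fold.
Codon 2 GGC (Gly): third position 4-fold.
Codon 3 UAC (Tyr): third position 2-fold.
Codon 4 ACG (Thr): third position 4-fold.
Codon 5 CAC (His): third position 2-fold.
Codon 6 CCG (Pro): third position 4-fold.
Four-fold degenerate third positions: 3.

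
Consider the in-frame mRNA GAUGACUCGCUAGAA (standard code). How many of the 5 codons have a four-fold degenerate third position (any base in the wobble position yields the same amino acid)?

Codon 1 GAU (Asp): third position 2-fold.
Codon 2 GAC (Asp): third position 2-fold.
Codon 3 UCG (Ser): third position 4-fold.
Codon 4 CUA (Leu): third position 4-fold.
Codon 5 GAA (Glu): third position 2-fold.
Four-fold degenerate third positions: 2.

2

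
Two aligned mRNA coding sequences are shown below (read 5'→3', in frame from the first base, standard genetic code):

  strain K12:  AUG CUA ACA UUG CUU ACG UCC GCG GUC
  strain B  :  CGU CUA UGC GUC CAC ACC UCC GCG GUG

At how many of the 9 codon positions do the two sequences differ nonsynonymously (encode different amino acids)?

4

Codon 1: AUG Met / CGU Arg — nonsynonymous.
Codon 2: CUA Leu / CUA Leu — identical.
Codon 3: ACA Thr / UGC Cys — nonsynonymous.
Codon 4: UUG Leu / GUC Val — nonsynonymous.
Codon 5: CUU Leu / CAC His — nonsynonymous.
Codon 6: ACG Thr / ACC Thr — synonymous.
Codon 7: UCC Ser / UCC Ser — identical.
Codon 8: GCG Ala / GCG Ala — identical.
Codon 9: GUC Val / GUG Val — synonymous.
Nonsynonymous differences: 4.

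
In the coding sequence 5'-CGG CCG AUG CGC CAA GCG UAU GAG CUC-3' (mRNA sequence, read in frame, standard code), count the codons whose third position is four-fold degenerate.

Codon 1 CGG (Arg): third position 4-fold.
Codon 2 CCG (Pro): third position 4-fold.
Codon 3 AUG (Met): third position 1-fold.
Codon 4 CGC (Arg): third position 4-fold.
Codon 5 CAA (Gln): third position 2-fold.
Codon 6 GCG (Ala): third position 4-fold.
Codon 7 UAU (Tyr): third position 2-fold.
Codon 8 GAG (Glu): third position 2-fold.
Codon 9 CUC (Leu): third position 4-fold.
Four-fold degenerate third positions: 5.

5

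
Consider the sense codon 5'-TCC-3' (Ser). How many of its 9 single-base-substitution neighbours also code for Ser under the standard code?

Position 1: none → 0 synonymous.
Position 2: none → 0 synonymous.
Position 3: TCT, TCA, TCG → 3 synonymous.
Total: 0 + 0 + 3 = 3.

3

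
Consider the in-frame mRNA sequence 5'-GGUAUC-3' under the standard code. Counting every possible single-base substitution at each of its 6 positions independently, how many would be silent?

Codon 1 (GGU, Gly): 3 synonymous substitutions.
Codon 2 (AUC, Ile): 2 synonymous substitutions.
Total: 3 + 2 = 5.

5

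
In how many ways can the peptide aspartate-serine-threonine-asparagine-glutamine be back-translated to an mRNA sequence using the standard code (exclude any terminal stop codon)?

Asp: 2 codons.
Ser: 6 codons.
Thr: 4 codons.
Asn: 2 codons.
Gln: 2 codons.
2 × 6 × 4 × 2 × 2 = 192.

192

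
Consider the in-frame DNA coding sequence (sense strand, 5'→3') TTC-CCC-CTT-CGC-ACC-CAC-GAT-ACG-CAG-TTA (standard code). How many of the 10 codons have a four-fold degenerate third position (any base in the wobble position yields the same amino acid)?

Codon 1 TTC (Phe): third position 2-fold.
Codon 2 CCC (Pro): third position 4-fold.
Codon 3 CTT (Leu): third position 4-fold.
Codon 4 CGC (Arg): third position 4-fold.
Codon 5 ACC (Thr): third position 4-fold.
Codon 6 CAC (His): third position 2-fold.
Codon 7 GAT (Asp): third position 2-fold.
Codon 8 ACG (Thr): third position 4-fold.
Codon 9 CAG (Gln): third position 2-fold.
Codon 10 TTA (Leu): third position 2-fold.
Four-fold degenerate third positions: 5.

5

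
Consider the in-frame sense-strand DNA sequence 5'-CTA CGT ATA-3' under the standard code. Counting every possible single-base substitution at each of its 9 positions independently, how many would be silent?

9

Codon 1 (CTA, Leu): 4 synonymous substitutions.
Codon 2 (CGT, Arg): 3 synonymous substitutions.
Codon 3 (ATA, Ile): 2 synonymous substitutions.
Total: 4 + 3 + 2 = 9.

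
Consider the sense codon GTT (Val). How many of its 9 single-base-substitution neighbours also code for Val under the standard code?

Position 1: none → 0 synonymous.
Position 2: none → 0 synonymous.
Position 3: GTC, GTA, GTG → 3 synonymous.
Total: 0 + 0 + 3 = 3.

3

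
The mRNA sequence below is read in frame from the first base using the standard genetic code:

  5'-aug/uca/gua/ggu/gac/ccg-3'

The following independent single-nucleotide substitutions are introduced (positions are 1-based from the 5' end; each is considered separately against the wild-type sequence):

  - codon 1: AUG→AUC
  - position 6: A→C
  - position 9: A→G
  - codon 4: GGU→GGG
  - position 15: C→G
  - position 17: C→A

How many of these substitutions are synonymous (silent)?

Codon 1: AUG (Met) → AUC (Ile) — missense.
Codon 2: UCA (Ser) → UCC (Ser) — synonymous.
Codon 3: GUA (Val) → GUG (Val) — synonymous.
Codon 4: GGU (Gly) → GGG (Gly) — synonymous.
Codon 5: GAC (Asp) → GAG (Glu) — missense.
Codon 6: CCG (Pro) → CAG (Gln) — missense.
Synonymous: 3 of 6.

3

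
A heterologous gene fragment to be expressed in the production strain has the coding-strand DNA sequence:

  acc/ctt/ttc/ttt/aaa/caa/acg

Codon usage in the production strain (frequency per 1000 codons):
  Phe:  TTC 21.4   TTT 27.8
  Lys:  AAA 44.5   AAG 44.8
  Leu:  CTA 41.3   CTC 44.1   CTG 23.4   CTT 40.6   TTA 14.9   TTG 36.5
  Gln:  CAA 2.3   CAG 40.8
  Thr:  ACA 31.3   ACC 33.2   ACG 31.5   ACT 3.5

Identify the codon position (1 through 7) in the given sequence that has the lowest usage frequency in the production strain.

6

Codon 1 ACC (Thr): 33.2 per 1000.
Codon 2 CTT (Leu): 40.6 per 1000.
Codon 3 TTC (Phe): 21.4 per 1000.
Codon 4 TTT (Phe): 27.8 per 1000.
Codon 5 AAA (Lys): 44.5 per 1000.
Codon 6 CAA (Gln): 2.3 per 1000.
Codon 7 ACG (Thr): 31.5 per 1000.
Lowest frequency is 2.3 at codon 6.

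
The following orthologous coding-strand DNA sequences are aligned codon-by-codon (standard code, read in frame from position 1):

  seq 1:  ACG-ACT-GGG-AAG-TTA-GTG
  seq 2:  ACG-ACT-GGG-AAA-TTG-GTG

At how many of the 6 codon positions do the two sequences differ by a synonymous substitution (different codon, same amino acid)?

2

Codon 1: ACG Thr / ACG Thr — identical.
Codon 2: ACT Thr / ACT Thr — identical.
Codon 3: GGG Gly / GGG Gly — identical.
Codon 4: AAG Lys / AAA Lys — synonymous.
Codon 5: TTA Leu / TTG Leu — synonymous.
Codon 6: GTG Val / GTG Val — identical.
Synonymous differences: 2.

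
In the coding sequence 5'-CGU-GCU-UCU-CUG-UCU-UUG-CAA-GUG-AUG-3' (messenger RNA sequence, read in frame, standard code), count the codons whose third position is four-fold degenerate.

Codon 1 CGU (Arg): third position 4-fold.
Codon 2 GCU (Ala): third position 4-fold.
Codon 3 UCU (Ser): third position 4-fold.
Codon 4 CUG (Leu): third position 4-fold.
Codon 5 UCU (Ser): third position 4-fold.
Codon 6 UUG (Leu): third position 2-fold.
Codon 7 CAA (Gln): third position 2-fold.
Codon 8 GUG (Val): third position 4-fold.
Codon 9 AUG (Met): third position 1-fold.
Four-fold degenerate third positions: 6.

6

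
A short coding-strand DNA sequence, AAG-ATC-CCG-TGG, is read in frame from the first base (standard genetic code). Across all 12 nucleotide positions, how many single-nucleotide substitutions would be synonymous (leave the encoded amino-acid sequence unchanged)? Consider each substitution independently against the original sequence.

Codon 1 (AAG, Lys): 1 synonymous substitution.
Codon 2 (ATC, Ile): 2 synonymous substitutions.
Codon 3 (CCG, Pro): 3 synonymous substitutions.
Codon 4 (TGG, Trp): 0 synonymous substitutions.
Total: 1 + 2 + 3 + 0 = 6.

6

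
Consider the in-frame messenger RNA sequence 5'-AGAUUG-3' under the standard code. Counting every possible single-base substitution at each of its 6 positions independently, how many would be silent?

4

Codon 1 (AGA, Arg): 2 synonymous substitutions.
Codon 2 (UUG, Leu): 2 synonymous substitutions.
Total: 2 + 2 = 4.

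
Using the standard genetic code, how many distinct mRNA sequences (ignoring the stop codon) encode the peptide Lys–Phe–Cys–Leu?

Lys: 2 codons.
Phe: 2 codons.
Cys: 2 codons.
Leu: 6 codons.
2 × 2 × 2 × 6 = 48.

48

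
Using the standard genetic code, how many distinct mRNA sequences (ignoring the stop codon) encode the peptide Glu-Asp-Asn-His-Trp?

Glu: 2 codons.
Asp: 2 codons.
Asn: 2 codons.
His: 2 codons.
Trp: 1 codon.
2 × 2 × 2 × 2 × 1 = 16.

16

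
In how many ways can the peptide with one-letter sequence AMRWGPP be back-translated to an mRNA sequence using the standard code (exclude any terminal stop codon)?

1536

Ala: 4 codons.
Met: 1 codon.
Arg: 6 codons.
Trp: 1 codon.
Gly: 4 codons.
Pro: 4 codons.
Pro: 4 codons.
4 × 1 × 6 × 1 × 4 × 4 × 4 = 1536.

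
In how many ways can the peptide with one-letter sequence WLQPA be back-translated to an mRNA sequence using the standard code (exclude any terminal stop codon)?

192

Trp: 1 codon.
Leu: 6 codons.
Gln: 2 codons.
Pro: 4 codons.
Ala: 4 codons.
1 × 6 × 2 × 4 × 4 = 192.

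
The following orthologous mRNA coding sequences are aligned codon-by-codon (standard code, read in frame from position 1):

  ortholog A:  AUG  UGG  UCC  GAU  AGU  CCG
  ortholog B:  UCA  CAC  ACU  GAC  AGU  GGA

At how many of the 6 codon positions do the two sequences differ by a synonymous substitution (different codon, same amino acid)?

Codon 1: AUG Met / UCA Ser — nonsynonymous.
Codon 2: UGG Trp / CAC His — nonsynonymous.
Codon 3: UCC Ser / ACU Thr — nonsynonymous.
Codon 4: GAU Asp / GAC Asp — synonymous.
Codon 5: AGU Ser / AGU Ser — identical.
Codon 6: CCG Pro / GGA Gly — nonsynonymous.
Synonymous differences: 1.

1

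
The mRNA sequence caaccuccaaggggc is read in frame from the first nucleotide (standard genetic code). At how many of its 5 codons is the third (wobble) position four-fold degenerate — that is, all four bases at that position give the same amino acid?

Codon 1 CAA (Gln): third position 2-fold.
Codon 2 CCU (Pro): third position 4-fold.
Codon 3 CCA (Pro): third position 4-fold.
Codon 4 AGG (Arg): third position 2-fold.
Codon 5 GGC (Gly): third position 4-fold.
Four-fold degenerate third positions: 3.

3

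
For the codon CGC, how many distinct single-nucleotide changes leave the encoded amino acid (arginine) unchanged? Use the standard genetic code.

Position 1: none → 0 synonymous.
Position 2: none → 0 synonymous.
Position 3: CGU, CGA, CGG → 3 synonymous.
Total: 0 + 0 + 3 = 3.

3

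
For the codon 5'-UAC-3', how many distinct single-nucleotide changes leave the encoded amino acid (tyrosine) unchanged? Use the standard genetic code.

Position 1: none → 0 synonymous.
Position 2: none → 0 synonymous.
Position 3: UAU → 1 synonymous.
Total: 0 + 0 + 1 = 1.

1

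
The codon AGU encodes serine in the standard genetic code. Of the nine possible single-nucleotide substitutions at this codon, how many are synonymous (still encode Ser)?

1

Position 1: none → 0 synonymous.
Position 2: none → 0 synonymous.
Position 3: AGC → 1 synonymous.
Total: 0 + 0 + 1 = 1.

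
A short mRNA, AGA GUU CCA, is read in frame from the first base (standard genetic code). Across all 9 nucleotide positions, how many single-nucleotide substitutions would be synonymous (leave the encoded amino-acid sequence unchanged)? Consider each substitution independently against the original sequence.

8

Codon 1 (AGA, Arg): 2 synonymous substitutions.
Codon 2 (GUU, Val): 3 synonymous substitutions.
Codon 3 (CCA, Pro): 3 synonymous substitutions.
Total: 2 + 3 + 3 = 8.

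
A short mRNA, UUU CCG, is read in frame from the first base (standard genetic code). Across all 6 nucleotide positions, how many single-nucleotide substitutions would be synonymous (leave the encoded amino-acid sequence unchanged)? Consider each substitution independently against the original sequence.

4

Codon 1 (UUU, Phe): 1 synonymous substitution.
Codon 2 (CCG, Pro): 3 synonymous substitutions.
Total: 1 + 3 = 4.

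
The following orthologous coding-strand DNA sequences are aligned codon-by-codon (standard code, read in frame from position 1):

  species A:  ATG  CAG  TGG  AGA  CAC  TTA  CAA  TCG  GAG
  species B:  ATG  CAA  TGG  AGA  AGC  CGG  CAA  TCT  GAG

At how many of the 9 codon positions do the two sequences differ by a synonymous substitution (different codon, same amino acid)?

2

Codon 1: ATG Met / ATG Met — identical.
Codon 2: CAG Gln / CAA Gln — synonymous.
Codon 3: TGG Trp / TGG Trp — identical.
Codon 4: AGA Arg / AGA Arg — identical.
Codon 5: CAC His / AGC Ser — nonsynonymous.
Codon 6: TTA Leu / CGG Arg — nonsynonymous.
Codon 7: CAA Gln / CAA Gln — identical.
Codon 8: TCG Ser / TCT Ser — synonymous.
Codon 9: GAG Glu / GAG Glu — identical.
Synonymous differences: 2.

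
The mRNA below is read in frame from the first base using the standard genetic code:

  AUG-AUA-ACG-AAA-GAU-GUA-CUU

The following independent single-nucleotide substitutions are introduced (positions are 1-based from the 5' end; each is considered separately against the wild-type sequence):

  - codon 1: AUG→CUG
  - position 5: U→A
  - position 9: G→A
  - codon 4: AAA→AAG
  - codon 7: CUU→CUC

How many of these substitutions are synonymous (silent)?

Codon 1: AUG (Met) → CUG (Leu) — missense.
Codon 2: AUA (Ile) → AAA (Lys) — missense.
Codon 3: ACG (Thr) → ACA (Thr) — synonymous.
Codon 4: AAA (Lys) → AAG (Lys) — synonymous.
Codon 7: CUU (Leu) → CUC (Leu) — synonymous.
Synonymous: 3 of 5.

3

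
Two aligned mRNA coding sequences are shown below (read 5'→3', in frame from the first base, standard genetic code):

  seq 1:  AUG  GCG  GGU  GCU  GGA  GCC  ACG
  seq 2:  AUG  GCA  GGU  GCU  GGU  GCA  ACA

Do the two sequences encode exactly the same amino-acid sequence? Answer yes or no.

Codon 1: AUG Met / AUG Met — identical.
Codon 2: GCG Ala / GCA Ala — synonymous.
Codon 3: GGU Gly / GGU Gly — identical.
Codon 4: GCU Ala / GCU Ala — identical.
Codon 5: GGA Gly / GGU Gly — synonymous.
Codon 6: GCC Ala / GCA Ala — synonymous.
Codon 7: ACG Thr / ACA Thr — synonymous.
Nonsynonymous differences: 0 → same protein.

yes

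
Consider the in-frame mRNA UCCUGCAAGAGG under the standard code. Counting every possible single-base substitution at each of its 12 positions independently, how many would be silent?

Codon 1 (UCC, Ser): 3 synonymous substitutions.
Codon 2 (UGC, Cys): 1 synonymous substitution.
Codon 3 (AAG, Lys): 1 synonymous substitution.
Codon 4 (AGG, Arg): 2 synonymous substitutions.
Total: 3 + 1 + 1 + 2 = 7.

7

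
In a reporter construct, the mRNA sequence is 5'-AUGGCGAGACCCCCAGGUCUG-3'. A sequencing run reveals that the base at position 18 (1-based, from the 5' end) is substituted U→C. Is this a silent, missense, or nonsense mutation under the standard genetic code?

silent

Position 18 falls in codon 6: GGU → Gly.
After the substitution the codon is GGC → Gly.
Both encode Gly, so the change is synonymous.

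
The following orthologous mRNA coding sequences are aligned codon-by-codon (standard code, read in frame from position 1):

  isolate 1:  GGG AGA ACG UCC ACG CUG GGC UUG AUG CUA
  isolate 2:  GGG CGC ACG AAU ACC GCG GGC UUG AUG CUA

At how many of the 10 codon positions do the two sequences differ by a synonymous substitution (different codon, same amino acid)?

Codon 1: GGG Gly / GGG Gly — identical.
Codon 2: AGA Arg / CGC Arg — synonymous.
Codon 3: ACG Thr / ACG Thr — identical.
Codon 4: UCC Ser / AAU Asn — nonsynonymous.
Codon 5: ACG Thr / ACC Thr — synonymous.
Codon 6: CUG Leu / GCG Ala — nonsynonymous.
Codon 7: GGC Gly / GGC Gly — identical.
Codon 8: UUG Leu / UUG Leu — identical.
Codon 9: AUG Met / AUG Met — identical.
Codon 10: CUA Leu / CUA Leu — identical.
Synonymous differences: 2.

2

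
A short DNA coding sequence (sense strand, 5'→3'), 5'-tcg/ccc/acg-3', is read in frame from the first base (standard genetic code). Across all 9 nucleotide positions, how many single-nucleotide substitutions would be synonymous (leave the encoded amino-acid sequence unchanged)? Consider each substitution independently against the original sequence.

Codon 1 (TCG, Ser): 3 synonymous substitutions.
Codon 2 (CCC, Pro): 3 synonymous substitutions.
Codon 3 (ACG, Thr): 3 synonymous substitutions.
Total: 3 + 3 + 3 = 9.

9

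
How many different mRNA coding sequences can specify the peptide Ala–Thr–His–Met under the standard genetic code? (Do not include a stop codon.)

32

Ala: 4 codons.
Thr: 4 codons.
His: 2 codons.
Met: 1 codon.
4 × 4 × 2 × 1 = 32.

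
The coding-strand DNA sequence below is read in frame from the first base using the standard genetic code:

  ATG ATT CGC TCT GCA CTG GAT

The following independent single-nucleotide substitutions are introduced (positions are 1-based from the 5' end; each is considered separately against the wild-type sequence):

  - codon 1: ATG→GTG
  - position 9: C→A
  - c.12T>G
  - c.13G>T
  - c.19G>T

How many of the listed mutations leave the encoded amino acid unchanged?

Codon 1: ATG (Met) → GTG (Val) — missense.
Codon 3: CGC (Arg) → CGA (Arg) — synonymous.
Codon 4: TCT (Ser) → TCG (Ser) — synonymous.
Codon 5: GCA (Ala) → TCA (Ser) — missense.
Codon 7: GAT (Asp) → TAT (Tyr) — missense.
Synonymous: 2 of 5.

2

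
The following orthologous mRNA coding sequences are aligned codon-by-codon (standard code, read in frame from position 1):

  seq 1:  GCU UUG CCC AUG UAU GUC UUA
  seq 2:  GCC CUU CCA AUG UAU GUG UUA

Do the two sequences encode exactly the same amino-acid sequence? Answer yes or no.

Codon 1: GCU Ala / GCC Ala — synonymous.
Codon 2: UUG Leu / CUU Leu — synonymous.
Codon 3: CCC Pro / CCA Pro — synonymous.
Codon 4: AUG Met / AUG Met — identical.
Codon 5: UAU Tyr / UAU Tyr — identical.
Codon 6: GUC Val / GUG Val — synonymous.
Codon 7: UUA Leu / UUA Leu — identical.
Nonsynonymous differences: 0 → same protein.

yes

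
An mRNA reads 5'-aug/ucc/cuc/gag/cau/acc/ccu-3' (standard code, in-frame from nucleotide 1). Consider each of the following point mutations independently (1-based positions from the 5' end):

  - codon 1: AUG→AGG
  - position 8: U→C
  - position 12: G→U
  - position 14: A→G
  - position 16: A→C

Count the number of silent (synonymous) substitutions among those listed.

0

Codon 1: AUG (Met) → AGG (Arg) — missense.
Codon 3: CUC (Leu) → CCC (Pro) — missense.
Codon 4: GAG (Glu) → GAU (Asp) — missense.
Codon 5: CAU (His) → CGU (Arg) — missense.
Codon 6: ACC (Thr) → CCC (Pro) — missense.
Synonymous: 0 of 5.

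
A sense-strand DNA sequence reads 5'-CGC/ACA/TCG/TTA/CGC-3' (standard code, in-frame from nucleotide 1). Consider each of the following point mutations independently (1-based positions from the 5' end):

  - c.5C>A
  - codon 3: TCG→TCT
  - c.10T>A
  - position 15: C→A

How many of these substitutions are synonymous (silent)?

2

Codon 2: ACA (Thr) → AAA (Lys) — missense.
Codon 3: TCG (Ser) → TCT (Ser) — synonymous.
Codon 4: TTA (Leu) → ATA (Ile) — missense.
Codon 5: CGC (Arg) → CGA (Arg) — synonymous.
Synonymous: 2 of 4.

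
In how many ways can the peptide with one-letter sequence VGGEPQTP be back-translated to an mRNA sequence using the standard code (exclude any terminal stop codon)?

Val: 4 codons.
Gly: 4 codons.
Gly: 4 codons.
Glu: 2 codons.
Pro: 4 codons.
Gln: 2 codons.
Thr: 4 codons.
Pro: 4 codons.
4 × 4 × 4 × 2 × 4 × 2 × 4 × 4 = 16384.

16384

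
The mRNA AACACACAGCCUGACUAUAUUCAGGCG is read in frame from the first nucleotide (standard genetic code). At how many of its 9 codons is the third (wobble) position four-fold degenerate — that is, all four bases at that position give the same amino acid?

Codon 1 AAC (Asn): third position 2-fold.
Codon 2 ACA (Thr): third position 4-fold.
Codon 3 CAG (Gln): third position 2-fold.
Codon 4 CCU (Pro): third position 4-fold.
Codon 5 GAC (Asp): third position 2-fold.
Codon 6 UAU (Tyr): third position 2-fold.
Codon 7 AUU (Ile): third position 3-fold.
Codon 8 CAG (Gln): third position 2-fold.
Codon 9 GCG (Ala): third position 4-fold.
Four-fold degenerate third positions: 3.

3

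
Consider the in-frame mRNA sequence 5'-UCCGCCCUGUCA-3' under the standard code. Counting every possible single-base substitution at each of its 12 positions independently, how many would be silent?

Codon 1 (UCC, Ser): 3 synonymous substitutions.
Codon 2 (GCC, Ala): 3 synonymous substitutions.
Codon 3 (CUG, Leu): 4 synonymous substitutions.
Codon 4 (UCA, Ser): 3 synonymous substitutions.
Total: 3 + 3 + 4 + 3 = 13.

13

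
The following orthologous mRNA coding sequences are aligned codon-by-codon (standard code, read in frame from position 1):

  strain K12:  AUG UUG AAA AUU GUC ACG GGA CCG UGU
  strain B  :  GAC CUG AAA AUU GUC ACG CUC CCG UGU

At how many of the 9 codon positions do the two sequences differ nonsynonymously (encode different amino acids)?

2

Codon 1: AUG Met / GAC Asp — nonsynonymous.
Codon 2: UUG Leu / CUG Leu — synonymous.
Codon 3: AAA Lys / AAA Lys — identical.
Codon 4: AUU Ile / AUU Ile — identical.
Codon 5: GUC Val / GUC Val — identical.
Codon 6: ACG Thr / ACG Thr — identical.
Codon 7: GGA Gly / CUC Leu — nonsynonymous.
Codon 8: CCG Pro / CCG Pro — identical.
Codon 9: UGU Cys / UGU Cys — identical.
Nonsynonymous differences: 2.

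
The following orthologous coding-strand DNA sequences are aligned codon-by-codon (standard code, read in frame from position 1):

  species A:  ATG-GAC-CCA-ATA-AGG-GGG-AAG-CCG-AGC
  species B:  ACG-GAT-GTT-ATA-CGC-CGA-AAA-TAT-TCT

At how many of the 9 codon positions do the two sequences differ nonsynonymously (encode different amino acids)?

Codon 1: ATG Met / ACG Thr — nonsynonymous.
Codon 2: GAC Asp / GAT Asp — synonymous.
Codon 3: CCA Pro / GTT Val — nonsynonymous.
Codon 4: ATA Ile / ATA Ile — identical.
Codon 5: AGG Arg / CGC Arg — synonymous.
Codon 6: GGG Gly / CGA Arg — nonsynonymous.
Codon 7: AAG Lys / AAA Lys — synonymous.
Codon 8: CCG Pro / TAT Tyr — nonsynonymous.
Codon 9: AGC Ser / TCT Ser — synonymous.
Nonsynonymous differences: 4.

4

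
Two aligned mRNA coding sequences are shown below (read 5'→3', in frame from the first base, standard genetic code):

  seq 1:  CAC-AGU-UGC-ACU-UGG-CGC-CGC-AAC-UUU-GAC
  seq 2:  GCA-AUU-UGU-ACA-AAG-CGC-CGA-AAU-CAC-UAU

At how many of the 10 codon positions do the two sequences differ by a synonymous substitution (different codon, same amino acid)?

4

Codon 1: CAC His / GCA Ala — nonsynonymous.
Codon 2: AGU Ser / AUU Ile — nonsynonymous.
Codon 3: UGC Cys / UGU Cys — synonymous.
Codon 4: ACU Thr / ACA Thr — synonymous.
Codon 5: UGG Trp / AAG Lys — nonsynonymous.
Codon 6: CGC Arg / CGC Arg — identical.
Codon 7: CGC Arg / CGA Arg — synonymous.
Codon 8: AAC Asn / AAU Asn — synonymous.
Codon 9: UUU Phe / CAC His — nonsynonymous.
Codon 10: GAC Asp / UAU Tyr — nonsynonymous.
Synonymous differences: 4.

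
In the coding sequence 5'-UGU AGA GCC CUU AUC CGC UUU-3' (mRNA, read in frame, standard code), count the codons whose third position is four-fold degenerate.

3

Codon 1 UGU (Cys): third position 2-fold.
Codon 2 AGA (Arg): third position 2-fold.
Codon 3 GCC (Ala): third position 4-fold.
Codon 4 CUU (Leu): third position 4-fold.
Codon 5 AUC (Ile): third position 3-fold.
Codon 6 CGC (Arg): third position 4-fold.
Codon 7 UUU (Phe): third position 2-fold.
Four-fold degenerate third positions: 3.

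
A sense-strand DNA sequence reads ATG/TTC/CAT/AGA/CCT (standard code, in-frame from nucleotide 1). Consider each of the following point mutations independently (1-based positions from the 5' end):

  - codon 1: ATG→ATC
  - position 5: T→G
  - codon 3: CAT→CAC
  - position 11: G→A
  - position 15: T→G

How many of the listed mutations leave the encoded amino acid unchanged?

Codon 1: ATG (Met) → ATC (Ile) — missense.
Codon 2: TTC (Phe) → TGC (Cys) — missense.
Codon 3: CAT (His) → CAC (His) — synonymous.
Codon 4: AGA (Arg) → AAA (Lys) — missense.
Codon 5: CCT (Pro) → CCG (Pro) — synonymous.
Synonymous: 2 of 5.

2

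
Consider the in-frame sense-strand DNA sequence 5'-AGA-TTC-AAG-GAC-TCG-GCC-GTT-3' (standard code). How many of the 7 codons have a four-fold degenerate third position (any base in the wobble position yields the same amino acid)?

3

Codon 1 AGA (Arg): third position 2-fold.
Codon 2 TTC (Phe): third position 2-fold.
Codon 3 AAG (Lys): third position 2-fold.
Codon 4 GAC (Asp): third position 2-fold.
Codon 5 TCG (Ser): third position 4-fold.
Codon 6 GCC (Ala): third position 4-fold.
Codon 7 GTT (Val): third position 4-fold.
Four-fold degenerate third positions: 3.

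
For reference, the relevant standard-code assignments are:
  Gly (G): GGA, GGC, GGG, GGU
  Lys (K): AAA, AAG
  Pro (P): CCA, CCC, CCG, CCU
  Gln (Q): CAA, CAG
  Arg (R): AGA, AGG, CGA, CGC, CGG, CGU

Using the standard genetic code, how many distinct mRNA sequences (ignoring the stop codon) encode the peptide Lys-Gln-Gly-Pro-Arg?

384

Lys: 2 codons.
Gln: 2 codons.
Gly: 4 codons.
Pro: 4 codons.
Arg: 6 codons.
2 × 2 × 4 × 4 × 6 = 384.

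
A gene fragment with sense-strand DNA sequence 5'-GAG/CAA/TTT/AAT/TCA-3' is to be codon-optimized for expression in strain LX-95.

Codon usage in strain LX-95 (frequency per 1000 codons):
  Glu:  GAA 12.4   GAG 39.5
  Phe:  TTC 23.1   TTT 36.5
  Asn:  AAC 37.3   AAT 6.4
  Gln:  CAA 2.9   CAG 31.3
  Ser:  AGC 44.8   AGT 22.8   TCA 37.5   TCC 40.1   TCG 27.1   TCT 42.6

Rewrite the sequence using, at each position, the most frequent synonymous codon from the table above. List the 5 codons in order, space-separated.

Codon 1 (Glu): best is GAG at 39.5.
Codon 2 (Gln): best is CAG at 31.3.
Codon 3 (Phe): best is TTT at 36.5.
Codon 4 (Asn): best is AAC at 37.3.
Codon 5 (Ser): best is AGC at 44.8.

GAG CAG TTT AAC AGC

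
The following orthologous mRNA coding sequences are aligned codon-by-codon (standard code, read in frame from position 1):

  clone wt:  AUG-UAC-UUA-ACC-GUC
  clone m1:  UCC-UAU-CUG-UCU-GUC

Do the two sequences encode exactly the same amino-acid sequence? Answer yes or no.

Codon 1: AUG Met / UCC Ser — nonsynonymous.
Codon 2: UAC Tyr / UAU Tyr — synonymous.
Codon 3: UUA Leu / CUG Leu — synonymous.
Codon 4: ACC Thr / UCU Ser — nonsynonymous.
Codon 5: GUC Val / GUC Val — identical.
Nonsynonymous differences: 2 → different protein.

no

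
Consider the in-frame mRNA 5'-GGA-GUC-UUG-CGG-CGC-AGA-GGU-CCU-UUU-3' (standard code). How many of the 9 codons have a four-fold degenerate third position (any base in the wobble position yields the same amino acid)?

6

Codon 1 GGA (Gly): third position 4-fold.
Codon 2 GUC (Val): third position 4-fold.
Codon 3 UUG (Leu): third position 2-fold.
Codon 4 CGG (Arg): third position 4-fold.
Codon 5 CGC (Arg): third position 4-fold.
Codon 6 AGA (Arg): third position 2-fold.
Codon 7 GGU (Gly): third position 4-fold.
Codon 8 CCU (Pro): third position 4-fold.
Codon 9 UUU (Phe): third position 2-fold.
Four-fold degenerate third positions: 6.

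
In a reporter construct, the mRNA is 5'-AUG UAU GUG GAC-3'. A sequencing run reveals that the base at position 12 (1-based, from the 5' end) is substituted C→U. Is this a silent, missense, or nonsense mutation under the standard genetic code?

silent

Position 12 falls in codon 4: GAC → Asp.
After the substitution the codon is GAU → Asp.
Both encode Asp, so the change is synonymous.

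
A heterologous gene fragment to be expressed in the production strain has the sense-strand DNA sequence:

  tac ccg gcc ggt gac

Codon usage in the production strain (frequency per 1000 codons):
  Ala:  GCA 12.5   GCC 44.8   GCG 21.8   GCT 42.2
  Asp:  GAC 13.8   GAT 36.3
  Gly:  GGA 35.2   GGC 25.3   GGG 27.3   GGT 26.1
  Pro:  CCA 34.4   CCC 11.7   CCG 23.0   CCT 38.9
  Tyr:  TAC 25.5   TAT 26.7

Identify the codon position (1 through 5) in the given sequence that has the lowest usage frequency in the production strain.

Codon 1 TAC (Tyr): 25.5 per 1000.
Codon 2 CCG (Pro): 23.0 per 1000.
Codon 3 GCC (Ala): 44.8 per 1000.
Codon 4 GGT (Gly): 26.1 per 1000.
Codon 5 GAC (Asp): 13.8 per 1000.
Lowest frequency is 13.8 at codon 5.

5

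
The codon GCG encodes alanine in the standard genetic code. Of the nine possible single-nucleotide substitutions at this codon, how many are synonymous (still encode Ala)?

3

Position 1: none → 0 synonymous.
Position 2: none → 0 synonymous.
Position 3: GCU, GCC, GCA → 3 synonymous.
Total: 0 + 0 + 3 = 3.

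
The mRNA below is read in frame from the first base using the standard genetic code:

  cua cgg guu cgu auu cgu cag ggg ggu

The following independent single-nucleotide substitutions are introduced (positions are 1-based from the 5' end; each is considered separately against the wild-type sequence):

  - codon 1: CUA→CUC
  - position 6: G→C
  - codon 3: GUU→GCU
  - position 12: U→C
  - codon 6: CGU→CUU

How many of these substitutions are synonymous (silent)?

3

Codon 1: CUA (Leu) → CUC (Leu) — synonymous.
Codon 2: CGG (Arg) → CGC (Arg) — synonymous.
Codon 3: GUU (Val) → GCU (Ala) — missense.
Codon 4: CGU (Arg) → CGC (Arg) — synonymous.
Codon 6: CGU (Arg) → CUU (Leu) — missense.
Synonymous: 3 of 5.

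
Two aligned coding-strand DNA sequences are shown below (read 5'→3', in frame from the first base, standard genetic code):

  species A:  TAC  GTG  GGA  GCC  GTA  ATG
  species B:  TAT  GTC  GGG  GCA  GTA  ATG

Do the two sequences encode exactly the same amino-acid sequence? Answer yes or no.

yes

Codon 1: TAC Tyr / TAT Tyr — synonymous.
Codon 2: GTG Val / GTC Val — synonymous.
Codon 3: GGA Gly / GGG Gly — synonymous.
Codon 4: GCC Ala / GCA Ala — synonymous.
Codon 5: GTA Val / GTA Val — identical.
Codon 6: ATG Met / ATG Met — identical.
Nonsynonymous differences: 0 → same protein.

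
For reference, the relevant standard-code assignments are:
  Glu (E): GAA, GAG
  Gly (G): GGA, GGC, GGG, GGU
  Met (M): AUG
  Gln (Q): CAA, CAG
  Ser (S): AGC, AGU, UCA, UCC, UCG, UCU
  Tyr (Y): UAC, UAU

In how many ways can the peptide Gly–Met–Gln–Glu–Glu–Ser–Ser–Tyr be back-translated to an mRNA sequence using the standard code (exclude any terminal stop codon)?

Gly: 4 codons.
Met: 1 codon.
Gln: 2 codons.
Glu: 2 codons.
Glu: 2 codons.
Ser: 6 codons.
Ser: 6 codons.
Tyr: 2 codons.
4 × 1 × 2 × 2 × 2 × 6 × 6 × 2 = 2304.

2304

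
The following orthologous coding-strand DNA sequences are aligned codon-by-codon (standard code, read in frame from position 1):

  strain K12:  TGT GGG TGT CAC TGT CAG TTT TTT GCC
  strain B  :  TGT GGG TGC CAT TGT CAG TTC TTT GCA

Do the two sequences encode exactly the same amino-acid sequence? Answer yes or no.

Codon 1: TGT Cys / TGT Cys — identical.
Codon 2: GGG Gly / GGG Gly — identical.
Codon 3: TGT Cys / TGC Cys — synonymous.
Codon 4: CAC His / CAT His — synonymous.
Codon 5: TGT Cys / TGT Cys — identical.
Codon 6: CAG Gln / CAG Gln — identical.
Codon 7: TTT Phe / TTC Phe — synonymous.
Codon 8: TTT Phe / TTT Phe — identical.
Codon 9: GCC Ala / GCA Ala — synonymous.
Nonsynonymous differences: 0 → same protein.

yes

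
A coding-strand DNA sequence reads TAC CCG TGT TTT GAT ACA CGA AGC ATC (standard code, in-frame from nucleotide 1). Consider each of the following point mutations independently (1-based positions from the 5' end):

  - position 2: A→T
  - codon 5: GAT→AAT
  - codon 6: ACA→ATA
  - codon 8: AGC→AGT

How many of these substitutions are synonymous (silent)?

1

Codon 1: TAC (Tyr) → TTC (Phe) — missense.
Codon 5: GAT (Asp) → AAT (Asn) — missense.
Codon 6: ACA (Thr) → ATA (Ile) — missense.
Codon 8: AGC (Ser) → AGT (Ser) — synonymous.
Synonymous: 1 of 4.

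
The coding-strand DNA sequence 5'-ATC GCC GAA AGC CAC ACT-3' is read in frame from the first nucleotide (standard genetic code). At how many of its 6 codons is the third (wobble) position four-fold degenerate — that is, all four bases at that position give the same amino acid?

2

Codon 1 ATC (Ile): third position 3-fold.
Codon 2 GCC (Ala): third position 4-fold.
Codon 3 GAA (Glu): third position 2-fold.
Codon 4 AGC (Ser): third position 2-fold.
Codon 5 CAC (His): third position 2-fold.
Codon 6 ACT (Thr): third position 4-fold.
Four-fold degenerate third positions: 2.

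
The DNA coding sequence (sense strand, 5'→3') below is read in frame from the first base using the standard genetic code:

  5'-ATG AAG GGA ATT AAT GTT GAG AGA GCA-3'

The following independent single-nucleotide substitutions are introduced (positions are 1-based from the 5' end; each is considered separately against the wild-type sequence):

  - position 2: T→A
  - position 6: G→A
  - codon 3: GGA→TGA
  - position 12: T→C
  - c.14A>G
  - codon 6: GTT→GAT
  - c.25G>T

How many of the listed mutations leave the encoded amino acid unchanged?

Codon 1: ATG (Met) → AAG (Lys) — missense.
Codon 2: AAG (Lys) → AAA (Lys) — synonymous.
Codon 3: GGA (Gly) → TGA (Stop) — nonsense.
Codon 4: ATT (Ile) → ATC (Ile) — synonymous.
Codon 5: AAT (Asn) → AGT (Ser) — missense.
Codon 6: GTT (Val) → GAT (Asp) — missense.
Codon 9: GCA (Ala) → TCA (Ser) — missense.
Synonymous: 2 of 7.

2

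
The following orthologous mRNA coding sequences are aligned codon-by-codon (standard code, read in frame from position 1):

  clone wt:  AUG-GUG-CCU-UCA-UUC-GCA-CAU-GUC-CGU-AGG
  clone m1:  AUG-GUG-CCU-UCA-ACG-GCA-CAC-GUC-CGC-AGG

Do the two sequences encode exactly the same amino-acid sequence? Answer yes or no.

no

Codon 1: AUG Met / AUG Met — identical.
Codon 2: GUG Val / GUG Val — identical.
Codon 3: CCU Pro / CCU Pro — identical.
Codon 4: UCA Ser / UCA Ser — identical.
Codon 5: UUC Phe / ACG Thr — nonsynonymous.
Codon 6: GCA Ala / GCA Ala — identical.
Codon 7: CAU His / CAC His — synonymous.
Codon 8: GUC Val / GUC Val — identical.
Codon 9: CGU Arg / CGC Arg — synonymous.
Codon 10: AGG Arg / AGG Arg — identical.
Nonsynonymous differences: 1 → different protein.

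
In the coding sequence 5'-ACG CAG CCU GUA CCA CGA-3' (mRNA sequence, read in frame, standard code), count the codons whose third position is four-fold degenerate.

Codon 1 ACG (Thr): third position 4-fold.
Codon 2 CAG (Gln): third position 2-fold.
Codon 3 CCU (Pro): third position 4-fold.
Codon 4 GUA (Val): third position 4-fold.
Codon 5 CCA (Pro): third position 4-fold.
Codon 6 CGA (Arg): third position 4-fold.
Four-fold degenerate third positions: 5.

5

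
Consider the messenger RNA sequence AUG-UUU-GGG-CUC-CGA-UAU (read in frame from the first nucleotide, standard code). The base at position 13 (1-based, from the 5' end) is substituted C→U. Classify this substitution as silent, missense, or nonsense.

Position 13 falls in codon 5: CGA → Arg.
After the substitution the codon is UGA → Stop.
The new codon is a stop codon, so this is a nonsense mutation.

nonsense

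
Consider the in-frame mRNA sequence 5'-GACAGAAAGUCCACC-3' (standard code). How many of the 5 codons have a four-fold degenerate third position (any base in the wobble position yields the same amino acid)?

2

Codon 1 GAC (Asp): third position 2-fold.
Codon 2 AGA (Arg): third position 2-fold.
Codon 3 AAG (Lys): third position 2-fold.
Codon 4 UCC (Ser): third position 4-fold.
Codon 5 ACC (Thr): third position 4-fold.
Four-fold degenerate third positions: 2.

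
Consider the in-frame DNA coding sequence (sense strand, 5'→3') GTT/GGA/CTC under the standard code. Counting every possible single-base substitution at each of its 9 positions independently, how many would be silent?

9

Codon 1 (GTT, Val): 3 synonymous substitutions.
Codon 2 (GGA, Gly): 3 synonymous substitutions.
Codon 3 (CTC, Leu): 3 synonymous substitutions.
Total: 3 + 3 + 3 = 9.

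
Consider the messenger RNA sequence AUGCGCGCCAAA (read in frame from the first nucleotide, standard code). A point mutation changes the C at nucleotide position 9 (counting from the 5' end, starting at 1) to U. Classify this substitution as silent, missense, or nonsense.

Position 9 falls in codon 3: GCC → Ala.
After the substitution the codon is GCU → Ala.
Both encode Ala, so the change is synonymous.

silent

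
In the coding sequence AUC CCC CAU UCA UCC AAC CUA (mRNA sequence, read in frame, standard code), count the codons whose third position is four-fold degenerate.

4

Codon 1 AUC (Ile): third position 3-fold.
Codon 2 CCC (Pro): third position 4-fold.
Codon 3 CAU (His): third position 2-fold.
Codon 4 UCA (Ser): third position 4-fold.
Codon 5 UCC (Ser): third position 4-fold.
Codon 6 AAC (Asn): third position 2-fold.
Codon 7 CUA (Leu): third position 4-fold.
Four-fold degenerate third positions: 4.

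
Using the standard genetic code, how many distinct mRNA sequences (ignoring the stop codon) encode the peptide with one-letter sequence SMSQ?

72

Ser: 6 codons.
Met: 1 codon.
Ser: 6 codons.
Gln: 2 codons.
6 × 1 × 6 × 2 = 72.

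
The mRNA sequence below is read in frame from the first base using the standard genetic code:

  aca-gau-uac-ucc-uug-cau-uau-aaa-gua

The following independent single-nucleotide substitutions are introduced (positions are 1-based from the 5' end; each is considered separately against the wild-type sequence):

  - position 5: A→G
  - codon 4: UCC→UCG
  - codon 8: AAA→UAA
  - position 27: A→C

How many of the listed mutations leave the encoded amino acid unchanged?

Codon 2: GAU (Asp) → GGU (Gly) — missense.
Codon 4: UCC (Ser) → UCG (Ser) — synonymous.
Codon 8: AAA (Lys) → UAA (Stop) — nonsense.
Codon 9: GUA (Val) → GUC (Val) — synonymous.
Synonymous: 2 of 4.

2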